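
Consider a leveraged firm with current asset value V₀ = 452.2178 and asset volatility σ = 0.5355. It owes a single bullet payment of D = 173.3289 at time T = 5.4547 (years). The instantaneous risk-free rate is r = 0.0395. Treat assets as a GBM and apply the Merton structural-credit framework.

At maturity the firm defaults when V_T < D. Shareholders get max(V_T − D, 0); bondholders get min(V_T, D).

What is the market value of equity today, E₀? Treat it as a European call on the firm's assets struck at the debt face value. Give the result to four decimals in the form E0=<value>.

d₁ = [ln(V₀/D) + (r + σ²/2)T] / (σ√T)
   = [ln(452.2178/173.3289) + (0.0395 + 0.5·0.5355²)·5.4547] / (0.5355·√5.4547)
   = [0.958973 + 0.997556] / 1.250676 = 1.564377
d₂ = d₁ − σ√T = 1.564377 − 1.250676 = 0.313701
N(d₁) = 0.941135,  N(d₂) = 0.623126,  e^(−rT) = 0.806170
E₀ = V₀·N(d₁) − D·e^(−rT)·N(d₂)
   = 452.2178·0.941135 − 173.3289·0.806170·0.623126 = 338.527246

E0=338.5272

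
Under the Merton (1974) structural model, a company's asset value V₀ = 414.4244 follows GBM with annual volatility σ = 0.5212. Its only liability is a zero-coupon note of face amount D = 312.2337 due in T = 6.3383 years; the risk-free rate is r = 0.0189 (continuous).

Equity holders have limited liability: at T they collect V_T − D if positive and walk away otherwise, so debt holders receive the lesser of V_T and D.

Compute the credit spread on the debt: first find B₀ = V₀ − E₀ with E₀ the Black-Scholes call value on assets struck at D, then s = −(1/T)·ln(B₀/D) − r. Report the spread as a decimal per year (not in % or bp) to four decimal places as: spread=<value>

spread=0.0768

d₁ = [ln(V₀/D) + (r + σ²/2)T] / (σ√T)
   = [ln(414.4244/312.2337) + (0.0189 + 0.5·0.5212²)·6.3383] / (0.5212·√6.3383)
   = [0.283139 + 0.980692] / 1.312172 = 0.963159
d₂ = d₁ − σ√T = 0.963159 − 1.312172 = -0.349013
N(d₁) = 0.832266,  N(d₂) = 0.363540,  e^(−rT) = 0.887103
E₀ = V₀·N(d₁) − D·e^(−rT)·N(d₂)
   = 414.4244·0.832266 − 312.2337·0.887103·0.363540 = 244.216870
B₀ = V₀ − E₀ = 414.4244 − 244.216870 = 170.207530
spread = −(1/T)·ln(B₀/D) − r = −(1/6.3383)·ln(170.207530/312.2337) − 0.0189 = 0.07682496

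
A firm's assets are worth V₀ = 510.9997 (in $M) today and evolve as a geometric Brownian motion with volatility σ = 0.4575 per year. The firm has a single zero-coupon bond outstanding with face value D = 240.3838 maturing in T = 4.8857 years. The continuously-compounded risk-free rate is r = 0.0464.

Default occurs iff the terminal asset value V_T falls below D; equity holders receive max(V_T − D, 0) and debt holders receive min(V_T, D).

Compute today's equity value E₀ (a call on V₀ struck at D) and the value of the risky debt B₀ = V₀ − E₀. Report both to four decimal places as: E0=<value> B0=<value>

d₁ = [ln(V₀/D) + (r + σ²/2)T] / (σ√T)
   = [ln(510.9997/240.3838) + (0.0464 + 0.5·0.4575²)·4.8857] / (0.4575·√4.8857)
   = [0.754132 + 0.738000] / 1.011241 = 1.475546
d₂ = d₁ − σ√T = 1.475546 − 1.011241 = 0.464306
N(d₁) = 0.929967,  N(d₂) = 0.678786,  e^(−rT) = 0.797163
E₀ = V₀·N(d₁) − D·e^(−rT)·N(d₂)
   = 510.9997·0.929967 − 240.3838·0.797163·0.678786 = 345.140631
B₀ = V₀ − E₀ = 510.9997 − 345.140631 = 165.859069

E0=345.1406 B0=165.8591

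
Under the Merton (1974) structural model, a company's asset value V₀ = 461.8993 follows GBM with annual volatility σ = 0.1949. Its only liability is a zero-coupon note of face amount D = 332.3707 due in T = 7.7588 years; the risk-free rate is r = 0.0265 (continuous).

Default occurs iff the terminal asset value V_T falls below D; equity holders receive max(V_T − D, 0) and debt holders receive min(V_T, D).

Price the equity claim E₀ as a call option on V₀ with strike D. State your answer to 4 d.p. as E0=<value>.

E0=207.3763

d₁ = [ln(V₀/D) + (r + σ²/2)T] / (σ√T)
   = [ln(461.8993/332.3707) + (0.0265 + 0.5·0.1949²)·7.7588] / (0.1949·√7.7588)
   = [0.329096 + 0.352971] / 0.542887 = 1.256371
d₂ = d₁ − σ√T = 1.256371 − 0.542887 = 0.713485
N(d₁) = 0.895509,  N(d₂) = 0.762227,  e^(−rT) = 0.814152
E₀ = V₀·N(d₁) − D·e^(−rT)·N(d₂)
   = 461.8993·0.895509 − 332.3707·0.814152·0.762227 = 207.376274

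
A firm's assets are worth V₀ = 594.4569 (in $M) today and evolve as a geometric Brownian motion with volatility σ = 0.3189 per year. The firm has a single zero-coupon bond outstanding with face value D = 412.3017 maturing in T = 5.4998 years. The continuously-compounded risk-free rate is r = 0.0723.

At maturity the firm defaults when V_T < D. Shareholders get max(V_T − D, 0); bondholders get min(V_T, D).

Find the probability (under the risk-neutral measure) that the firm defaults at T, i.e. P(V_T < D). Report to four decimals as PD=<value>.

PD=0.2588

d₁ = [ln(V₀/D) + (r + σ²/2)T] / (σ√T)
   = [ln(594.4569/412.3017) + (0.0723 + 0.5·0.3189²)·5.4998] / (0.3189·√5.4998)
   = [0.365893 + 0.677293] / 0.747873 = 1.394870
d₂ = d₁ − σ√T = 1.394870 − 0.747873 = 0.646996
risk-neutral PD = N(−d₂) = N(-0.646996) = 0.258817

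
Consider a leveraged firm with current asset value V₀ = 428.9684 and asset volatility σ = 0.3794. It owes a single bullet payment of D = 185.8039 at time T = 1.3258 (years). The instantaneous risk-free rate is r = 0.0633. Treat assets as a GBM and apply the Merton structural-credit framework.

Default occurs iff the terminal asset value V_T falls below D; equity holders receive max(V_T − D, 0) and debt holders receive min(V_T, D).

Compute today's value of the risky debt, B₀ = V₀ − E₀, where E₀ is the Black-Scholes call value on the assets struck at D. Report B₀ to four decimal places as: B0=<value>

B0=170.1116

d₁ = [ln(V₀/D) + (r + σ²/2)T] / (σ√T)
   = [ln(428.9684/185.8039) + (0.0633 + 0.5·0.3794²)·1.3258] / (0.3794·√1.3258)
   = [0.836691 + 0.179344] / 0.436854 = 2.325801
d₂ = d₁ − σ√T = 2.325801 − 0.436854 = 1.888946
N(d₁) = 0.989985,  N(d₂) = 0.970551,  e^(−rT) = 0.919502
E₀ = V₀·N(d₁) − D·e^(−rT)·N(d₂)
   = 428.9684·0.989985 − 185.8039·0.919502·0.970551 = 258.856770
B₀ = V₀ − E₀ = 428.9684 − 258.856770 = 170.111630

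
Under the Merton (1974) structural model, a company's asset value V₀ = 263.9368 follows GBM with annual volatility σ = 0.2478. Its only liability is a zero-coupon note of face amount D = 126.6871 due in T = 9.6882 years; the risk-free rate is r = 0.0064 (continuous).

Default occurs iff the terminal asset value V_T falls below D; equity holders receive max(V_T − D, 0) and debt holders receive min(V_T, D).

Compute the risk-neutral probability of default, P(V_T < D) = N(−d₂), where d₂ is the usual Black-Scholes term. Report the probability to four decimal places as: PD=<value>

d₁ = [ln(V₀/D) + (r + σ²/2)T] / (σ√T)
   = [ln(263.9368/126.6871) + (0.0064 + 0.5·0.2478²)·9.6882] / (0.2478·√9.6882)
   = [0.733989 + 0.359456] / 0.771299 = 1.417667
d₂ = d₁ − σ√T = 1.417667 − 0.771299 = 0.646368
risk-neutral PD = N(−d₂) = N(-0.646368) = 0.259021

PD=0.2590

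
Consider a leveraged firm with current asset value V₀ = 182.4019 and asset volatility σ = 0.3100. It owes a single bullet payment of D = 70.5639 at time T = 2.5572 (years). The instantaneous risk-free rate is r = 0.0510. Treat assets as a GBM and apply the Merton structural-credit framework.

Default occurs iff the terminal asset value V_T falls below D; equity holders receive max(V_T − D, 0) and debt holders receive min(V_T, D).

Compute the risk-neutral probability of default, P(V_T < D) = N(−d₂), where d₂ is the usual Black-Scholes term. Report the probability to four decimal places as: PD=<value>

d₁ = [ln(V₀/D) + (r + σ²/2)T] / (σ√T)
   = [ln(182.4019/70.5639) + (0.0510 + 0.5·0.3100²)·2.5572] / (0.3100·√2.5572)
   = [0.949694 + 0.253291] / 0.495729 = 2.426699
d₂ = d₁ − σ√T = 2.426699 − 0.495729 = 1.930971
risk-neutral PD = N(−d₂) = N(-1.930971) = 0.026743

PD=0.0267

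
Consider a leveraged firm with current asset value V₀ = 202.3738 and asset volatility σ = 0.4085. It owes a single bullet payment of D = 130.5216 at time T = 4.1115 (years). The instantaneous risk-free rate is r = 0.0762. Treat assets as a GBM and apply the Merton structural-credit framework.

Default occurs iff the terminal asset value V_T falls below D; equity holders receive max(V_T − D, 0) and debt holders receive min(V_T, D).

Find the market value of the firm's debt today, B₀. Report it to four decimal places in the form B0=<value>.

d₁ = [ln(V₀/D) + (r + σ²/2)T] / (σ√T)
   = [ln(202.3738/130.5216) + (0.0762 + 0.5·0.4085²)·4.1115] / (0.4085·√4.1115)
   = [0.438578 + 0.656344] / 0.828309 = 1.321876
d₂ = d₁ − σ√T = 1.321876 − 0.828309 = 0.493568
N(d₁) = 0.906895,  N(d₂) = 0.689194,  e^(−rT) = 0.731033
E₀ = V₀·N(d₁) − D·e^(−rT)·N(d₂)
   = 202.3738·0.906895 − 130.5216·0.731033·0.689194 = 117.771951
B₀ = V₀ − E₀ = 202.3738 − 117.771951 = 84.601849

B0=84.6018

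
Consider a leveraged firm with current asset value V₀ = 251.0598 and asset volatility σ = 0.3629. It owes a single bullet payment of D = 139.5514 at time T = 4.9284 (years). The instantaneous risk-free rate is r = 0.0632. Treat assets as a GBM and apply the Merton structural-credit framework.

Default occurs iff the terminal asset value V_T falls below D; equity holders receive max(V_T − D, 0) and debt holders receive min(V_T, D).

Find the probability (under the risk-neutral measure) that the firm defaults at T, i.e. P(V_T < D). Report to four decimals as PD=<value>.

PD=0.2380

d₁ = [ln(V₀/D) + (r + σ²/2)T] / (σ√T)
   = [ln(251.0598/139.5514) + (0.0632 + 0.5·0.3629²)·4.9284] / (0.3629·√4.9284)
   = [0.587258 + 0.636001] / 0.805638 = 1.518373
d₂ = d₁ − σ√T = 1.518373 − 0.805638 = 0.712735
risk-neutral PD = N(−d₂) = N(-0.712735) = 0.238005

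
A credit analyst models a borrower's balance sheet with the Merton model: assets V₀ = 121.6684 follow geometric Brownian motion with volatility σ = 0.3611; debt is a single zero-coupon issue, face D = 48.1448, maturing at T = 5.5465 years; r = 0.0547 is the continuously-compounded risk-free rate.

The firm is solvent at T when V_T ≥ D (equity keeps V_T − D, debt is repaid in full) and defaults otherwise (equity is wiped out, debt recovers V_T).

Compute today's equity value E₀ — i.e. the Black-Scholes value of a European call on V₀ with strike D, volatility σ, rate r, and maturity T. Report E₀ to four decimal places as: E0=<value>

E0=87.8552

d₁ = [ln(V₀/D) + (r + σ²/2)T] / (σ√T)
   = [ln(121.6684/48.1448) + (0.0547 + 0.5·0.3611²)·5.5465] / (0.3611·√5.5465)
   = [0.927086 + 0.665007] / 0.850427 = 1.872110
d₂ = d₁ − σ√T = 1.872110 − 0.850427 = 1.021683
N(d₁) = 0.969404,  N(d₂) = 0.846535,  e^(−rT) = 0.738308
E₀ = V₀·N(d₁) − D·e^(−rT)·N(d₂)
   = 121.6684·0.969404 − 48.1448·0.738308·0.846535 = 87.855196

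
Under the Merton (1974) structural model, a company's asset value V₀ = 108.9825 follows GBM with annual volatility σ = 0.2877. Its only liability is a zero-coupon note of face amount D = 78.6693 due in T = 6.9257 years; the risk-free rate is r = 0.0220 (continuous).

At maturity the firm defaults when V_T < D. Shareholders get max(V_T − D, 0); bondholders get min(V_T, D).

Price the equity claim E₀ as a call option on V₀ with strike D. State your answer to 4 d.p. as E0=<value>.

d₁ = [ln(V₀/D) + (r + σ²/2)T] / (σ√T)
   = [ln(108.9825/78.6693) + (0.0220 + 0.5·0.2877²)·6.9257] / (0.2877·√6.9257)
   = [0.325934 + 0.438990] / 0.757132 = 1.010292
d₂ = d₁ − σ√T = 1.010292 − 0.757132 = 0.253159
N(d₁) = 0.843822,  N(d₂) = 0.599928,  e^(−rT) = 0.858674
E₀ = V₀·N(d₁) − D·e^(−rT)·N(d₂)
   = 108.9825·0.843822 − 78.6693·0.858674·0.599928 = 51.435959

E0=51.4360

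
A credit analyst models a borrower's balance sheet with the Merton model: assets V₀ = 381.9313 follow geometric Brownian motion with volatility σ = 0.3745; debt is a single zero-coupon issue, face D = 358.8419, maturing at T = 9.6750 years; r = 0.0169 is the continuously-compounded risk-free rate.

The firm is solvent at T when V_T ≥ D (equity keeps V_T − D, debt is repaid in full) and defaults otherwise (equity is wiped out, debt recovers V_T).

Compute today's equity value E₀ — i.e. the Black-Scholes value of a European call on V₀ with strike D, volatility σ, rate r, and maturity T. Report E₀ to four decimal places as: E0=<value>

d₁ = [ln(V₀/D) + (r + σ²/2)T] / (σ√T)
   = [ln(381.9313/358.8419) + (0.0169 + 0.5·0.3745²)·9.6750] / (0.3745·√9.6750)
   = [0.062359 + 0.841968] / 1.164870 = 0.776333
d₂ = d₁ − σ√T = 0.776333 − 1.164870 = -0.388536
N(d₁) = 0.781224,  N(d₂) = 0.348810,  e^(−rT) = 0.849160
E₀ = V₀·N(d₁) − D·e^(−rT)·N(d₂)
   = 381.9313·0.781224 − 358.8419·0.849160·0.348810 = 192.086606

E0=192.0866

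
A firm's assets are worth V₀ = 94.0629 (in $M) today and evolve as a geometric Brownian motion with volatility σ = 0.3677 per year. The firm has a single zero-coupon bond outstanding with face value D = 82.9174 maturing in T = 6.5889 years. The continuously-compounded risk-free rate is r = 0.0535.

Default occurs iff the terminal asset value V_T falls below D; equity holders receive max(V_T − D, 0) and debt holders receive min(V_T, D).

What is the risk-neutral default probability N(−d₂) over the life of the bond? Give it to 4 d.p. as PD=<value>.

PD=0.4860

d₁ = [ln(V₀/D) + (r + σ²/2)T] / (σ√T)
   = [ln(94.0629/82.9174) + (0.0535 + 0.5·0.3677²)·6.5889] / (0.3677·√6.5889)
   = [0.126119 + 0.797927] / 0.943844 = 0.979024
d₂ = d₁ − σ√T = 0.979024 − 0.943844 = 0.035180
risk-neutral PD = N(−d₂) = N(-0.035180) = 0.485968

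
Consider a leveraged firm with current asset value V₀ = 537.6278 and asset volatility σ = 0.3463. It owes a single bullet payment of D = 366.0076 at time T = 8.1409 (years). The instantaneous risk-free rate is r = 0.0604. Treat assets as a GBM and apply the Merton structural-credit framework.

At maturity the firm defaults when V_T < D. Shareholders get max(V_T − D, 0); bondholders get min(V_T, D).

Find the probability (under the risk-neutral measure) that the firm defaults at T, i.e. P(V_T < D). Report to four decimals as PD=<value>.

d₁ = [ln(V₀/D) + (r + σ²/2)T] / (σ√T)
   = [ln(537.6278/366.0076) + (0.0604 + 0.5·0.3463²)·8.1409] / (0.3463·√8.1409)
   = [0.384512 + 0.979854] / 0.988072 = 1.380836
d₂ = d₁ − σ√T = 1.380836 − 0.988072 = 0.392764
risk-neutral PD = N(−d₂) = N(-0.392764) = 0.347247

PD=0.3472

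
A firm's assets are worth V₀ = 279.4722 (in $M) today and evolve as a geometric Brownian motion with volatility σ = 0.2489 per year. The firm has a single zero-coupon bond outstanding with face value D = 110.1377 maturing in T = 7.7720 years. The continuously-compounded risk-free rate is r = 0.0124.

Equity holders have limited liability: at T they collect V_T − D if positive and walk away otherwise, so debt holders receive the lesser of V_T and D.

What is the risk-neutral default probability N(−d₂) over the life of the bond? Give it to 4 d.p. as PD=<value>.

PD=0.1284

d₁ = [ln(V₀/D) + (r + σ²/2)T] / (σ√T)
   = [ln(279.4722/110.1377) + (0.0124 + 0.5·0.2489²)·7.7720] / (0.2489·√7.7720)
   = [0.931171 + 0.337115] / 0.693891 = 1.827789
d₂ = d₁ − σ√T = 1.827789 − 0.693891 = 1.133898
risk-neutral PD = N(−d₂) = N(-1.133898) = 0.128419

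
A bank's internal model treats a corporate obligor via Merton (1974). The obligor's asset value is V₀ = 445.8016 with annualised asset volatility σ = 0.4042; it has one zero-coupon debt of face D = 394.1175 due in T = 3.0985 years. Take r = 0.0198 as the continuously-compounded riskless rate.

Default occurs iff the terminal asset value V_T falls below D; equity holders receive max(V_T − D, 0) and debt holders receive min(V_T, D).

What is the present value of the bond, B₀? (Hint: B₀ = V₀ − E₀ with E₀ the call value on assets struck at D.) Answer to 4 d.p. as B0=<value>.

d₁ = [ln(V₀/D) + (r + σ²/2)T] / (σ√T)
   = [ln(445.8016/394.1175) + (0.0198 + 0.5·0.4042²)·3.0985] / (0.4042·√3.0985)
   = [0.123225 + 0.314463] / 0.711495 = 0.615166
d₂ = d₁ − σ√T = 0.615166 − 0.711495 = -0.096329
N(d₁) = 0.730778,  N(d₂) = 0.461630,  e^(−rT) = 0.940494
E₀ = V₀·N(d₁) − D·e^(−rT)·N(d₂)
   = 445.8016·0.730778 − 394.1175·0.940494·0.461630 = 154.671839
B₀ = V₀ − E₀ = 445.8016 − 154.671839 = 291.129761

B0=291.1298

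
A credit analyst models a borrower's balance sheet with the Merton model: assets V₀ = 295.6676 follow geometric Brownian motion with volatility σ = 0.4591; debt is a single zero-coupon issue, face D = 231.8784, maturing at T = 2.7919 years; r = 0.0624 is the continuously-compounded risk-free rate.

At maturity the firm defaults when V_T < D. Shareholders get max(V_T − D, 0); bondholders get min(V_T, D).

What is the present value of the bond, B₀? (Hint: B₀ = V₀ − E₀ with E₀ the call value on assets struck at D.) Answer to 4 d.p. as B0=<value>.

d₁ = [ln(V₀/D) + (r + σ²/2)T] / (σ√T)
   = [ln(295.6676/231.8784) + (0.0624 + 0.5·0.4591²)·2.7919] / (0.4591·√2.7919)
   = [0.243023 + 0.468443] / 0.767109 = 0.927463
d₂ = d₁ − σ√T = 0.927463 − 0.767109 = 0.160354
N(d₁) = 0.823157,  N(d₂) = 0.563699,  e^(−rT) = 0.840117
E₀ = V₀·N(d₁) − D·e^(−rT)·N(d₂)
   = 295.6676·0.823157 − 231.8784·0.840117·0.563699 = 133.569541
B₀ = V₀ − E₀ = 295.6676 − 133.569541 = 162.098059

B0=162.0981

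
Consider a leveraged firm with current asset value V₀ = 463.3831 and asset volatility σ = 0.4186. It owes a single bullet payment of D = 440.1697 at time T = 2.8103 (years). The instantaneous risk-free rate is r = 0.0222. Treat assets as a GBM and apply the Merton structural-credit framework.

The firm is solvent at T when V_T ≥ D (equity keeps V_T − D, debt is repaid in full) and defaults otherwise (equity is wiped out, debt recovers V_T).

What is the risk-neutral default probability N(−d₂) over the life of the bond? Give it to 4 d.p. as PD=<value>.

PD=0.5748

d₁ = [ln(V₀/D) + (r + σ²/2)T] / (σ√T)
   = [ln(463.3831/440.1697) + (0.0222 + 0.5·0.4186²)·2.8103] / (0.4186·√2.8103)
   = [0.051394 + 0.308607] / 0.701739 = 0.513013
d₂ = d₁ − σ√T = 0.513013 − 0.701739 = -0.188726
risk-neutral PD = N(−d₂) = N(0.188726) = 0.574846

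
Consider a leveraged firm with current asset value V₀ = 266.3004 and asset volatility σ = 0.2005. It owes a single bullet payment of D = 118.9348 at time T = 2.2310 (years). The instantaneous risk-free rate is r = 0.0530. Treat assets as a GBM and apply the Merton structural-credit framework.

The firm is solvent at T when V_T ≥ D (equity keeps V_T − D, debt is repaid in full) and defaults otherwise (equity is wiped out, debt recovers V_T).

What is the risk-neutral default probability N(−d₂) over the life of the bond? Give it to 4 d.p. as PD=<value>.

PD=0.0017

d₁ = [ln(V₀/D) + (r + σ²/2)T] / (σ√T)
   = [ln(266.3004/118.9348) + (0.0530 + 0.5·0.2005²)·2.2310] / (0.2005·√2.2310)
   = [0.806050 + 0.163086] / 0.299477 = 3.236090
d₂ = d₁ − σ√T = 3.236090 − 0.299477 = 2.936612
risk-neutral PD = N(−d₂) = N(-2.936612) = 0.001659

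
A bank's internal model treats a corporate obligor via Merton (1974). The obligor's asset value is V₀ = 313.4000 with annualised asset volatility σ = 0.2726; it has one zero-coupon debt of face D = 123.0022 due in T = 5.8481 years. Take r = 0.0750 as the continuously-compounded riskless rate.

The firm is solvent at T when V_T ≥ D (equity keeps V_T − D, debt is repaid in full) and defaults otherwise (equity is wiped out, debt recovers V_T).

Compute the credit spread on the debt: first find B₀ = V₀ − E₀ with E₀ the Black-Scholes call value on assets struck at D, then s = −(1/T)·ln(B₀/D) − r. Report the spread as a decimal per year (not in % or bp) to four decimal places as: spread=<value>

d₁ = [ln(V₀/D) + (r + σ²/2)T] / (σ√T)
   = [ln(313.4000/123.0022) + (0.0750 + 0.5·0.2726²)·5.8481] / (0.2726·√5.8481)
   = [0.935278 + 0.655896] / 0.659224 = 2.413706
d₂ = d₁ − σ√T = 2.413706 − 0.659224 = 1.754482
N(d₁) = 0.992104,  N(d₂) = 0.960326,  e^(−rT) = 0.644934
E₀ = V₀·N(d₁) − D·e^(−rT)·N(d₂)
   = 313.4000·0.992104 − 123.0022·0.644934·0.960326 = 234.744506
B₀ = V₀ − E₀ = 313.4000 − 234.744506 = 78.655494
spread = −(1/T)·ln(B₀/D) − r = −(1/5.8481)·ln(78.655494/123.0022) − 0.0750 = 0.00145641

spread=0.0015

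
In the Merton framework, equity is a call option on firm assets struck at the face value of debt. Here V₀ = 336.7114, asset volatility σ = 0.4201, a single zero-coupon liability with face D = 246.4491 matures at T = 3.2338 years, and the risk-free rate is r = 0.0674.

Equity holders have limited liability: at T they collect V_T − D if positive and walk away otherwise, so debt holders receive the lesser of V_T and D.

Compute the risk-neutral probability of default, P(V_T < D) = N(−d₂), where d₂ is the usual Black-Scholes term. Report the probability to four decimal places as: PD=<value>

d₁ = [ln(V₀/D) + (r + σ²/2)T] / (σ√T)
   = [ln(336.7114/246.4491) + (0.0674 + 0.5·0.4201²)·3.2338] / (0.4201·√3.2338)
   = [0.312071 + 0.503315] / 0.755456 = 1.079329
d₂ = d₁ − σ√T = 1.079329 − 0.755456 = 0.323873
risk-neutral PD = N(−d₂) = N(-0.323873) = 0.373017

PD=0.3730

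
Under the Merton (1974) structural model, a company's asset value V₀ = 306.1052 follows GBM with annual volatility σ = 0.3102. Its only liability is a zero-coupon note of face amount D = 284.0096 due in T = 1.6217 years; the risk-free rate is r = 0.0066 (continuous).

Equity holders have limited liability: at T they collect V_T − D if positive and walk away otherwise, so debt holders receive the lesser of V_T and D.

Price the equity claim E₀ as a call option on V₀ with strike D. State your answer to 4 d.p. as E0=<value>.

E0=59.5821

d₁ = [ln(V₀/D) + (r + σ²/2)T] / (σ√T)
   = [ln(306.1052/284.0096) + (0.0066 + 0.5·0.3102²)·1.6217] / (0.3102·√1.6217)
   = [0.074921 + 0.088726] / 0.395027 = 0.414268
d₂ = d₁ − σ√T = 0.414268 − 0.395027 = 0.019241
N(d₁) = 0.660661,  N(d₂) = 0.507676,  e^(−rT) = 0.989354
E₀ = V₀·N(d₁) − D·e^(−rT)·N(d₂)
   = 306.1052·0.660661 − 284.0096·0.989354·0.507676 = 59.582093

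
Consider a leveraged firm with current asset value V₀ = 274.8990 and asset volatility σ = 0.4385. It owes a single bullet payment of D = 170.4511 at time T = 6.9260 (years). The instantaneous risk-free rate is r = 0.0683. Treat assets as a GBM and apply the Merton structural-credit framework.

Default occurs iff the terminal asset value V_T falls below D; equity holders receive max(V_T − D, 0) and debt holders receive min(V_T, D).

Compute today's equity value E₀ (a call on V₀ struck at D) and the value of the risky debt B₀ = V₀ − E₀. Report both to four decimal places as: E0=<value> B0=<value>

E0=189.2764 B0=85.6226

d₁ = [ln(V₀/D) + (r + σ²/2)T] / (σ√T)
   = [ln(274.8990/170.4511) + (0.0683 + 0.5·0.4385²)·6.9260] / (0.4385·√6.9260)
   = [0.477955 + 1.138919] / 1.154013 = 1.401088
d₂ = d₁ − σ√T = 1.401088 − 1.154013 = 0.247075
N(d₁) = 0.919406,  N(d₂) = 0.597575,  e^(−rT) = 0.623102
E₀ = V₀·N(d₁) − D·e^(−rT)·N(d₂)
   = 274.8990·0.919406 − 170.4511·0.623102·0.597575 = 189.276398
B₀ = V₀ − E₀ = 274.8990 − 189.276398 = 85.622602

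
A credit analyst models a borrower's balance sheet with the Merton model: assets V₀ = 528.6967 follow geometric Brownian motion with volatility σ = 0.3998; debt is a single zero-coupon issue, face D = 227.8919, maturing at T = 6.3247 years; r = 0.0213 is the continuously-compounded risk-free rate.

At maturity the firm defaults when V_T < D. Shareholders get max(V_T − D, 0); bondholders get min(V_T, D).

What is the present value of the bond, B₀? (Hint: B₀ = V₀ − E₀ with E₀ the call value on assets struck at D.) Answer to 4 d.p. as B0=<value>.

B0=172.6314

d₁ = [ln(V₀/D) + (r + σ²/2)T] / (σ√T)
   = [ln(528.6967/227.8919) + (0.0213 + 0.5·0.3998²)·6.3247] / (0.3998·√6.3247)
   = [0.841544 + 0.640186] / 1.005455 = 1.473690
d₂ = d₁ − σ√T = 1.473690 − 1.005455 = 0.468235
N(d₁) = 0.929718,  N(d₂) = 0.680192,  e^(−rT) = 0.873964
E₀ = V₀·N(d₁) − D·e^(−rT)·N(d₂)
   = 528.6967·0.929718 − 227.8919·0.873964·0.680192 = 356.065254
B₀ = V₀ − E₀ = 528.6967 − 356.065254 = 172.631446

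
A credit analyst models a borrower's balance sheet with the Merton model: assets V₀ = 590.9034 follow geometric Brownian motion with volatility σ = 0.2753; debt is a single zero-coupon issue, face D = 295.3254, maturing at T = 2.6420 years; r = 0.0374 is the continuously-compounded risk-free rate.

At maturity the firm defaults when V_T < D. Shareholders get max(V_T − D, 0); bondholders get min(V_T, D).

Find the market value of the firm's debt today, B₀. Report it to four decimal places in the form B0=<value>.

B0=264.8581

d₁ = [ln(V₀/D) + (r + σ²/2)T] / (σ√T)
   = [ln(590.9034/295.3254) + (0.0374 + 0.5·0.2753²)·2.6420] / (0.2753·√2.6420)
   = [0.693575 + 0.198930] / 0.447479 = 1.994517
d₂ = d₁ − σ√T = 1.994517 − 0.447479 = 1.547038
N(d₁) = 0.976952,  N(d₂) = 0.939073,  e^(−rT) = 0.905914
E₀ = V₀·N(d₁) − D·e^(−rT)·N(d₂)
   = 590.9034·0.976952 − 295.3254·0.905914·0.939073 = 326.045325
B₀ = V₀ − E₀ = 590.9034 − 326.045325 = 264.858075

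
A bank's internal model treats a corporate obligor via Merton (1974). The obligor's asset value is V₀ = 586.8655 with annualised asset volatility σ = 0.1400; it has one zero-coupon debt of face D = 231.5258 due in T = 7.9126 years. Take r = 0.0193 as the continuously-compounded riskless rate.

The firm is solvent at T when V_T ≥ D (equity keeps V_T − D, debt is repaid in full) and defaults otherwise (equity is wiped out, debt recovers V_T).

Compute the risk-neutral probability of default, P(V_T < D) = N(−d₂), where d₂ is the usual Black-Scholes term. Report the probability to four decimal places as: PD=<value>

PD=0.0053

d₁ = [ln(V₀/D) + (r + σ²/2)T] / (σ√T)
   = [ln(586.8655/231.5258) + (0.0193 + 0.5·0.1400²)·7.9126] / (0.1400·√7.9126)
   = [0.930104 + 0.230257] / 0.393811 = 2.946493
d₂ = d₁ − σ√T = 2.946493 − 0.393811 = 2.552683
risk-neutral PD = N(−d₂) = N(-2.552683) = 0.005345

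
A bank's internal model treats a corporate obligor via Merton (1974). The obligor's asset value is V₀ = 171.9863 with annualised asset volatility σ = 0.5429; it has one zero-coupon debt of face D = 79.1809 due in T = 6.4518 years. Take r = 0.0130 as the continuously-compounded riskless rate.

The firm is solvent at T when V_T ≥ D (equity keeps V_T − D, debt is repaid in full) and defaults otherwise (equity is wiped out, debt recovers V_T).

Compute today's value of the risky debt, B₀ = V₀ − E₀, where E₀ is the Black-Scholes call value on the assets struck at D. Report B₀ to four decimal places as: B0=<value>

B0=50.7584

d₁ = [ln(V₀/D) + (r + σ²/2)T] / (σ√T)
   = [ln(171.9863/79.1809) + (0.0130 + 0.5·0.5429²)·6.4518] / (0.5429·√6.4518)
   = [0.775680 + 1.034676] / 1.378987 = 1.312816
d₂ = d₁ − σ√T = 1.312816 − 1.378987 = -0.066172
N(d₁) = 0.905377,  N(d₂) = 0.473621,  e^(−rT) = 0.919548
E₀ = V₀·N(d₁) − D·e^(−rT)·N(d₂)
   = 171.9863·0.905377 − 79.1809·0.919548·0.473621 = 121.227918
B₀ = V₀ − E₀ = 171.9863 − 121.227918 = 50.758382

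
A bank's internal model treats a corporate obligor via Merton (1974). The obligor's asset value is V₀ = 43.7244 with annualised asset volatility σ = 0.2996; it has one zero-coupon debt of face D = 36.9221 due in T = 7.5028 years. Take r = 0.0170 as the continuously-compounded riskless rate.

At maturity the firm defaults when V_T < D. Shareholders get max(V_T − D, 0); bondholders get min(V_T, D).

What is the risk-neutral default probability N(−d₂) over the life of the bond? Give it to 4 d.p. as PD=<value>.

d₁ = [ln(V₀/D) + (r + σ²/2)T] / (σ√T)
   = [ln(43.7244/36.9221) + (0.0170 + 0.5·0.2996²)·7.5028] / (0.2996·√7.5028)
   = [0.169096 + 0.464274] / 0.820642 = 0.771798
d₂ = d₁ − σ√T = 0.771798 − 0.820642 = -0.048843
risk-neutral PD = N(−d₂) = N(0.048843) = 0.519478

PD=0.5195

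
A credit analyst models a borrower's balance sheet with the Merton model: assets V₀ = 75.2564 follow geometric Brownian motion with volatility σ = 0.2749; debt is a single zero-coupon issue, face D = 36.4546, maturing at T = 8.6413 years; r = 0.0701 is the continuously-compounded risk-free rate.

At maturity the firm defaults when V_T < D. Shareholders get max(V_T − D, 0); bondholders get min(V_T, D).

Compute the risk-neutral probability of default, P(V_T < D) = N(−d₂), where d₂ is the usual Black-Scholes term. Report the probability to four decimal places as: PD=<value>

PD=0.1070

d₁ = [ln(V₀/D) + (r + σ²/2)T] / (σ√T)
   = [ln(75.2564/36.4546) + (0.0701 + 0.5·0.2749²)·8.6413] / (0.2749·√8.6413)
   = [0.724833 + 0.932267] / 0.808098 = 2.050616
d₂ = d₁ − σ√T = 2.050616 − 0.808098 = 1.242518
risk-neutral PD = N(−d₂) = N(-1.242518) = 0.107023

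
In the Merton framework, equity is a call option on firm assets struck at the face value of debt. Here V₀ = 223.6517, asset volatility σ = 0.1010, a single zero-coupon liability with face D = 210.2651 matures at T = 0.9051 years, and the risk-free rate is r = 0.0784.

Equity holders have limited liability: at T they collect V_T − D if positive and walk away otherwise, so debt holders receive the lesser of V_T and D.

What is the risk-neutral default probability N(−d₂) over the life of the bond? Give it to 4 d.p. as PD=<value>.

PD=0.0913

d₁ = [ln(V₀/D) + (r + σ²/2)T] / (σ√T)
   = [ln(223.6517/210.2651) + (0.0784 + 0.5·0.1010²)·0.9051] / (0.1010·√0.9051)
   = [0.061721 + 0.075576] / 0.096088 = 1.428867
d₂ = d₁ − σ√T = 1.428867 − 0.096088 = 1.332779
risk-neutral PD = N(−d₂) = N(-1.332779) = 0.091302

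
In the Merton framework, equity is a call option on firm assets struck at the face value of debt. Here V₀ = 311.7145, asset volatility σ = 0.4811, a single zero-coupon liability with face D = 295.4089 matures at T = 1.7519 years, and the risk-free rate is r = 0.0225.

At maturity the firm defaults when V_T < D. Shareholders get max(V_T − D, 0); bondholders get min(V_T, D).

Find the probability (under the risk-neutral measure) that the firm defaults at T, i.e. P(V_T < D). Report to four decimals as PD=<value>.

d₁ = [ln(V₀/D) + (r + σ²/2)T] / (σ√T)
   = [ln(311.7145/295.4089) + (0.0225 + 0.5·0.4811²)·1.7519] / (0.4811·√1.7519)
   = [0.053727 + 0.242163] / 0.636781 = 0.464665
d₂ = d₁ − σ√T = 0.464665 − 0.636781 = -0.172116
risk-neutral PD = N(−d₂) = N(0.172116) = 0.568327

PD=0.5683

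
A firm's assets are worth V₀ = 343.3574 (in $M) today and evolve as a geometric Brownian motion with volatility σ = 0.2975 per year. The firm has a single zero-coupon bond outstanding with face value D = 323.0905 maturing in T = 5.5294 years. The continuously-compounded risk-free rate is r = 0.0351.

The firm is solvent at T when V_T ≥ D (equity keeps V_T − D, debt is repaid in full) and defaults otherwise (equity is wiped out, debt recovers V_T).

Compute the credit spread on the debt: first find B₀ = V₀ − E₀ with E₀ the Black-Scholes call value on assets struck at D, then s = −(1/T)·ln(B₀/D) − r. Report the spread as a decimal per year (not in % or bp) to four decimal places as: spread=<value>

d₁ = [ln(V₀/D) + (r + σ²/2)T] / (σ√T)
   = [ln(343.3574/323.0905) + (0.0351 + 0.5·0.2975²)·5.5294] / (0.2975·√5.5294)
   = [0.060839 + 0.438775] / 0.699562 = 0.714182
d₂ = d₁ − σ√T = 0.714182 − 0.699562 = 0.014621
N(d₁) = 0.762443,  N(d₂) = 0.505833,  e^(−rT) = 0.823590
E₀ = V₀·N(d₁) − D·e^(−rT)·N(d₂)
   = 343.3574·0.762443 − 323.0905·0.823590·0.505833 = 127.191226
B₀ = V₀ − E₀ = 343.3574 − 127.191226 = 216.166174
spread = −(1/T)·ln(B₀/D) − r = −(1/5.5294)·ln(216.166174/323.0905) − 0.0351 = 0.03758149

spread=0.0376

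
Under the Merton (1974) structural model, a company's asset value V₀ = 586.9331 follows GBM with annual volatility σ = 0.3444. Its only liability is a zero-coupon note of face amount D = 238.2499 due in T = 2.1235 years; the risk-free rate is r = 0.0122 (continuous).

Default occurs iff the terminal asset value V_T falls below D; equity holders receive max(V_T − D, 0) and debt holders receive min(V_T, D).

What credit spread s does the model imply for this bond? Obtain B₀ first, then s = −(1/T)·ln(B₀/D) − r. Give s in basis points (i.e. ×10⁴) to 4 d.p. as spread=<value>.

d₁ = [ln(V₀/D) + (r + σ²/2)T] / (σ√T)
   = [ln(586.9331/238.2499) + (0.0122 + 0.5·0.3444²)·2.1235] / (0.3444·√2.1235)
   = [0.901591 + 0.151842] / 0.501868 = 2.099025
d₂ = d₁ − σ√T = 2.099025 − 0.501868 = 1.597157
N(d₁) = 0.982093,  N(d₂) = 0.944885,  e^(−rT) = 0.974426
E₀ = V₀·N(d₁) − D·e^(−rT)·N(d₂)
   = 586.9331·0.982093 − 238.2499·0.974426·0.944885 = 357.061191
B₀ = V₀ − E₀ = 586.9331 − 357.061191 = 229.871909
spread = −(1/T)·ln(B₀/D) − r = −(1/2.1235)·ln(229.871909/238.2499) − 0.0122 = 0.00465796
in basis points: 0.00465796 × 10⁴ = 46.5796 bp

spread=46.5796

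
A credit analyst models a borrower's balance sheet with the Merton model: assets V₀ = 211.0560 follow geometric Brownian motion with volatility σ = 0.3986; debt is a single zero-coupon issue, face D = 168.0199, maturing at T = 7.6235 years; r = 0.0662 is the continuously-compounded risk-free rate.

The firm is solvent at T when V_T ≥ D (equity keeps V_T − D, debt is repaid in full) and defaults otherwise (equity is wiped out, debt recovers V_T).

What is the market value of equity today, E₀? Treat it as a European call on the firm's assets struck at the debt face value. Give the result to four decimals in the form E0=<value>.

d₁ = [ln(V₀/D) + (r + σ²/2)T] / (σ√T)
   = [ln(211.0560/168.0199) + (0.0662 + 0.5·0.3986²)·7.6235] / (0.3986·√7.6235)
   = [0.228041 + 1.110294] / 1.100562 = 1.216047
d₂ = d₁ − σ√T = 1.216047 − 1.100562 = 0.115485
N(d₁) = 0.888016,  N(d₂) = 0.545970,  e^(−rT) = 0.603701
E₀ = V₀·N(d₁) − D·e^(−rT)·N(d₂)
   = 211.0560·0.888016 − 168.0199·0.603701·0.545970 = 132.041411

E0=132.0414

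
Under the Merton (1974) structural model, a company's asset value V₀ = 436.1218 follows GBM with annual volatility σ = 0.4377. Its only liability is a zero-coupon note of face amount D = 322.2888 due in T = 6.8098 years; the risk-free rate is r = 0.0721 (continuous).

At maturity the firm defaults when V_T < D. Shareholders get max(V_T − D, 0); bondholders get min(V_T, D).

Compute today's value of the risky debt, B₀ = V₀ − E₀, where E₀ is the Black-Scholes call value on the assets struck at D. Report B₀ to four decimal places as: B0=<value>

d₁ = [ln(V₀/D) + (r + σ²/2)T] / (σ√T)
   = [ln(436.1218/322.2888) + (0.0721 + 0.5·0.4377²)·6.8098] / (0.4377·√6.8098)
   = [0.302474 + 1.143302] / 1.142204 = 1.265777
d₂ = d₁ − σ√T = 1.265777 − 1.142204 = 0.123572
N(d₁) = 0.897203,  N(d₂) = 0.549173,  e^(−rT) = 0.612022
E₀ = V₀·N(d₁) − D·e^(−rT)·N(d₂)
   = 436.1218·0.897203 − 322.2888·0.612022·0.549173 = 282.966732
B₀ = V₀ − E₀ = 436.1218 − 282.966732 = 153.155068

B0=153.1551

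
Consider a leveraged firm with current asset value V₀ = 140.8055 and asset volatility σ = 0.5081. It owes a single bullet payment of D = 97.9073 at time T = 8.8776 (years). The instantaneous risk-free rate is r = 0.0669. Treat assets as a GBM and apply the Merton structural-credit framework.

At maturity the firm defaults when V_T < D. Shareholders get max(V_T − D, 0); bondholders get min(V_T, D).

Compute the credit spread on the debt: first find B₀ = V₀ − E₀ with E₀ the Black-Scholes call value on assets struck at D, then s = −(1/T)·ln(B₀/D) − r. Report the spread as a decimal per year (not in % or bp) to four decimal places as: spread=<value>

d₁ = [ln(V₀/D) + (r + σ²/2)T] / (σ√T)
   = [ln(140.8055/97.9073) + (0.0669 + 0.5·0.5081²)·8.8776] / (0.5081·√8.8776)
   = [0.363358 + 1.739857] / 1.513899 = 1.389270
d₂ = d₁ − σ√T = 1.389270 − 1.513899 = -0.124629
N(d₁) = 0.917625,  N(d₂) = 0.450409,  e^(−rT) = 0.552163
E₀ = V₀·N(d₁) − D·e^(−rT)·N(d₂)
   = 140.8055·0.917625 − 97.9073·0.552163·0.450409 = 104.857147
B₀ = V₀ − E₀ = 140.8055 − 104.857147 = 35.948353
spread = −(1/T)·ln(B₀/D) − r = −(1/8.8776)·ln(35.948353/97.9073) − 0.0669 = 0.04596134

spread=0.0460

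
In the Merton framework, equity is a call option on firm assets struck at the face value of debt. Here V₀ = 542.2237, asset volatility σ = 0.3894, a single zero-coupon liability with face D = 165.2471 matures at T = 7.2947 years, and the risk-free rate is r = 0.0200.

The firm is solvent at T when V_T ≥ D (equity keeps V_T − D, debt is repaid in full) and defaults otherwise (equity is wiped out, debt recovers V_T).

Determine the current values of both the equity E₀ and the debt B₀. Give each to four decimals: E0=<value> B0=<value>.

d₁ = [ln(V₀/D) + (r + σ²/2)T] / (σ√T)
   = [ln(542.2237/165.2471) + (0.0200 + 0.5·0.3894²)·7.2947] / (0.3894·√7.2947)
   = [1.188237 + 0.698950] / 1.051719 = 1.794384
d₂ = d₁ − σ√T = 1.794384 − 1.051719 = 0.742665
N(d₁) = 0.963624,  N(d₂) = 0.771158,  e^(−rT) = 0.864249
E₀ = V₀·N(d₁) − D·e^(−rT)·N(d₂)
   = 542.2237·0.963624 − 165.2471·0.864249·0.771158 = 412.367138
B₀ = V₀ − E₀ = 542.2237 − 412.367138 = 129.856562

E0=412.3671 B0=129.8566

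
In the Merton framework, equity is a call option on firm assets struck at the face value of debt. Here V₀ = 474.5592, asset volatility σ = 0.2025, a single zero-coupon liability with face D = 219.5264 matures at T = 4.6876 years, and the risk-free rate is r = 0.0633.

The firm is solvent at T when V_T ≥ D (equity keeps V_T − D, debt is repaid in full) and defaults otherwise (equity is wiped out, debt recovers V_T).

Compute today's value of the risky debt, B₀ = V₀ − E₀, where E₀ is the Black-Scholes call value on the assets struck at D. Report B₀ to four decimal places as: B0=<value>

d₁ = [ln(V₀/D) + (r + σ²/2)T] / (σ√T)
   = [ln(474.5592/219.5264) + (0.0633 + 0.5·0.2025²)·4.6876] / (0.2025·√4.6876)
   = [0.770914 + 0.392836] / 0.438430 = 2.654356
d₂ = d₁ − σ√T = 2.654356 − 0.438430 = 2.215926
N(d₁) = 0.996027,  N(d₂) = 0.986652,  e^(−rT) = 0.743248
E₀ = V₀·N(d₁) − D·e^(−rT)·N(d₂)
   = 474.5592·0.996027 − 219.5264·0.743248·0.986652 = 311.689092
B₀ = V₀ − E₀ = 474.5592 − 311.689092 = 162.870108

B0=162.8701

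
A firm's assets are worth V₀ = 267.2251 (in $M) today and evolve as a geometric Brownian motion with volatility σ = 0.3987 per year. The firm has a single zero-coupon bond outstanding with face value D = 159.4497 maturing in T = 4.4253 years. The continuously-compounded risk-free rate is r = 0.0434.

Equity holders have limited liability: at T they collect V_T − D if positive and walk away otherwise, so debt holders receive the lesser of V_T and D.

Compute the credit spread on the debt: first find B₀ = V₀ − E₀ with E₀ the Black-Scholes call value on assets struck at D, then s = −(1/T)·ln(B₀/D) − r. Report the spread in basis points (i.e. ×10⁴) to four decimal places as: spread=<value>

d₁ = [ln(V₀/D) + (r + σ²/2)T] / (σ√T)
   = [ln(267.2251/159.4497) + (0.0434 + 0.5·0.3987²)·4.4253] / (0.3987·√4.4253)
   = [0.516363 + 0.543785] / 0.838721 = 1.264005
d₂ = d₁ − σ√T = 1.264005 − 0.838721 = 0.425284
N(d₁) = 0.896886,  N(d₂) = 0.664685,  e^(−rT) = 0.825259
E₀ = V₀·N(d₁) − D·e^(−rT)·N(d₂)
   = 267.2251·0.896886 − 159.4497·0.825259·0.664685 = 152.206302
B₀ = V₀ − E₀ = 267.2251 − 152.206302 = 115.018798
spread = −(1/T)·ln(B₀/D) − r = −(1/4.4253)·ln(115.018798/159.4497) − 0.0434 = 0.03041035
in basis points: 0.03041035 × 10⁴ = 304.1035 bp

spread=304.1035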